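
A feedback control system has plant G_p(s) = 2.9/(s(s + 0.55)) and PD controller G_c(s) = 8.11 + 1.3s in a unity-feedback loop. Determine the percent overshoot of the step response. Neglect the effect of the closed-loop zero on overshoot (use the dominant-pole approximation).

21%

Forward path: (8.11 + 1.3s)·2.9/(s(s+0.55)). The closed-loop characteristic equation is s² + (0.55 + 2.9·1.3)s + 2.9·8.11 = 0.
That is s² + 4.32s + 23.52 = 0, so ω_n = 4.85 rad/s and ζ = 4.32/(2·4.85) = 0.4454.
%OS = 100·exp(−πζ/√(1−ζ²)) = 21%.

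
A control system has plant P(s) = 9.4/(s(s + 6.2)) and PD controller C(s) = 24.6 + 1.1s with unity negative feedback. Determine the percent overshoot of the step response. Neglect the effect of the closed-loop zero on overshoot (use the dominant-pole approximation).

Forward path: (24.6 + 1.1s)·9.4/(s(s+6.2)). The closed-loop characteristic equation is s² + (6.2 + 9.4·1.1)s + 9.4·24.6 = 0.
That is s² + 16.54s + 231.2 = 0, so ω_n = 15.21 rad/s and ζ = 16.54/(2·15.21) = 0.5438.
%OS = 100·exp(−πζ/√(1−ζ²)) = 13.1%.

13.1%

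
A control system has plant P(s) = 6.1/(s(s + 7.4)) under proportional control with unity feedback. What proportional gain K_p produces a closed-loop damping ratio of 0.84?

Closed-loop characteristic equation: s² + 7.4s + K_p·6.1 = 0.
So ω_n = √(6.1K_p) and 2ζω_n = 7.4, giving ζ = 7.4/(2√(6.1K_p)).
Setting ζ = 0.84: √(6.1K_p) = 7.4/(2·0.84) = 4.405, so K_p = 19.4/6.1 = 3.18.

K_p = 3.18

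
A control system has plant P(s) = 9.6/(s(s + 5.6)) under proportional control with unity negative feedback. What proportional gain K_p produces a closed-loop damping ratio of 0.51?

Closed-loop characteristic equation: s² + 5.6s + K_p·9.6 = 0.
So ω_n = √(9.6K_p) and 2ζω_n = 5.6, giving ζ = 5.6/(2√(9.6K_p)).
Setting ζ = 0.51: √(9.6K_p) = 5.6/(2·0.51) = 5.49, so K_p = 30.14/9.6 = 3.14.

K_p = 3.14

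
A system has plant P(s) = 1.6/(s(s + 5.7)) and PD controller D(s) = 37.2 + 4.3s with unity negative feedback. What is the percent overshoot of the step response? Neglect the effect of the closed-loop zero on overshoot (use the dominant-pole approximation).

Forward path: (37.2 + 4.3s)·1.6/(s(s+5.7)). The closed-loop characteristic equation is s² + (5.7 + 1.6·4.3)s + 1.6·37.2 = 0.
That is s² + 12.58s + 59.52 = 0, so ω_n = 7.715 rad/s and ζ = 12.58/(2·7.715) = 0.8153.
%OS = 100·exp(−πζ/√(1−ζ²)) = 1.2%.

1.2%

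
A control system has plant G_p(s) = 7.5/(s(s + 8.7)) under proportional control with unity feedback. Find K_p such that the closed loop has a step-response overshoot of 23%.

From %OS = 100·exp(−πζ/√(1−ζ²)) = 23%, ζ = −ln(0.23)/√(π²+ln²(0.23)) = 0.4237.
Characteristic equation s² + 8.7s + 7.5K_p = 0 gives ζ = 8.7/(2√(7.5K_p)).
Setting ζ = 0.4237: √(7.5K_p) = 8.7/(2·0.4237) = 10.27, so K_p = 105.4/7.5 = 14.1.

K_p = 14.1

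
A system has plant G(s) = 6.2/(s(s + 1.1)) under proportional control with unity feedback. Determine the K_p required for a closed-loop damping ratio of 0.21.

K_p = 1.11

Closed-loop characteristic equation: s² + 1.1s + K_p·6.2 = 0.
So ω_n = √(6.2K_p) and 2ζω_n = 1.1, giving ζ = 1.1/(2√(6.2K_p)).
Setting ζ = 0.21: √(6.2K_p) = 1.1/(2·0.21) = 2.619, so K_p = 6.859/6.2 = 1.11.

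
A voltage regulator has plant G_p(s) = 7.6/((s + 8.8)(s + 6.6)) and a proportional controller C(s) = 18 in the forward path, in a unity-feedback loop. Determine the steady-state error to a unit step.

The loop is type 0. Static position error constant K_pos = C(0)·G_p(0) = 18·0.1309 = 2.355.
Steady-state error to a unit step: e_ss = 1/(1+K_pos) = 1/3.355 = 0.298.

0.298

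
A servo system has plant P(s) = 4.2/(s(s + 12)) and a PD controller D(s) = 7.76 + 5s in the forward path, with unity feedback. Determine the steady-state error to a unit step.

The open loop D(s)P(s) has a pole at the origin (type 1), so the static position error constant is infinite and e_ss = 1/(1+∞) = 0.

0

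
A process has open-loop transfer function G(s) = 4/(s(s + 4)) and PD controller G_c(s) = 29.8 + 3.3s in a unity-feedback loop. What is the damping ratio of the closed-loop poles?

Forward path: (29.8 + 3.3s)·4/(s(s+4)). The closed-loop characteristic equation is s² + (4 + 4·3.3)s + 4·29.8 = 0.
That is s² + 17.2s + 119.2 = 0, so ω_n = 10.92 rad/s and ζ = 17.2/(2·10.92) = 0.7877.

ζ = 0.788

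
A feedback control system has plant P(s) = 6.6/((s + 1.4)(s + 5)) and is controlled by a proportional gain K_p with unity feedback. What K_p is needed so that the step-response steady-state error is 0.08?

Steady-state error for a unit step on this type-0 loop is 1/(1 + K_p·P(0)).
P(0) = 0.9429. Require 1/(1 + K_p·0.9429) = 0.08, so 1 + 0.9429·K_p = 12.5.
K_p = (12.5 − 1)/0.9429 = 12.2.

K_p = 12.2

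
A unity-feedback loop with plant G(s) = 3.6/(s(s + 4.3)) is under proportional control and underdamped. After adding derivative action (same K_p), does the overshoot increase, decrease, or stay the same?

The derivative term adds K·K_d to the s-coefficient of the characteristic equation, raising 2ζω_n while ω_n is unchanged; ζ increases, so overshoot decreases.

decrease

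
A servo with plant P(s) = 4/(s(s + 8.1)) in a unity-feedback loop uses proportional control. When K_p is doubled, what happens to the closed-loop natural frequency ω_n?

ω_n = √(4·K_p), which grows with K_p.

increase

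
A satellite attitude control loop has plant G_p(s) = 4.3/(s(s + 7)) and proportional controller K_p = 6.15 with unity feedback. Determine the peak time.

T_p = 0.834 s

The closed-loop denominator s² + 7s + 26.45 gives ω_n = √26.45 = 5.142 and ζ = 7/(2ω_n) = 0.6806.
Damped frequency ω_d = ω_n√(1−ζ²) = 3.768 rad/s, so peak time T_p = π/ω_d = 0.834 s.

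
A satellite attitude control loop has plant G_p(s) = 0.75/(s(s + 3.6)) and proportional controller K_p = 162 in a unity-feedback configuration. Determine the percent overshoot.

59.5%

Closed-loop characteristic equation: s² + 3.6s + 121.5 = 0, so ω_n = 11.02 rad/s and ζ = 3.6/(2·11.02) = 0.1633.
%OS = 100·exp(−πζ/√(1−ζ²)) = 100·exp(−π·0.1633/√0.9733) = 59.5%.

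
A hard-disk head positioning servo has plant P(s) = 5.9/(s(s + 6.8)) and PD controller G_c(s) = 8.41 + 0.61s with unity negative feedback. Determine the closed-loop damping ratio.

ζ = 0.738

Forward path: (8.41 + 0.61s)·5.9/(s(s+6.8)). The closed-loop characteristic equation is s² + (6.8 + 5.9·0.61)s + 5.9·8.41 = 0.
That is s² + 10.4s + 49.62 = 0, so ω_n = 7.044 rad/s and ζ = 10.4/(2·7.044) = 0.7381.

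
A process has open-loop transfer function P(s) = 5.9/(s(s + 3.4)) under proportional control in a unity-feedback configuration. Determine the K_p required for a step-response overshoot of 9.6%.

K_p = 1.37

From %OS = 100·exp(−πζ/√(1−ζ²)) = 9.6%, ζ = −ln(0.096)/√(π²+ln²(0.096)) = 0.5979.
Characteristic equation s² + 3.4s + 5.9K_p = 0 gives ζ = 3.4/(2√(5.9K_p)).
Setting ζ = 0.5979: √(5.9K_p) = 3.4/(2·0.5979) = 2.843, so K_p = 8.084/5.9 = 1.37.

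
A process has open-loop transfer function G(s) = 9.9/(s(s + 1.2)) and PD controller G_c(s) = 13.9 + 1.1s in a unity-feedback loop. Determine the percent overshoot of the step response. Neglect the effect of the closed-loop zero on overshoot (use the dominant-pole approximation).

15.1%

Forward path: (13.9 + 1.1s)·9.9/(s(s+1.2)). The closed-loop characteristic equation is s² + (1.2 + 9.9·1.1)s + 9.9·13.9 = 0.
That is s² + 12.09s + 137.6 = 0, so ω_n = 11.73 rad/s and ζ = 12.09/(2·11.73) = 0.5153.
%OS = 100·exp(−πζ/√(1−ζ²)) = 15.1%.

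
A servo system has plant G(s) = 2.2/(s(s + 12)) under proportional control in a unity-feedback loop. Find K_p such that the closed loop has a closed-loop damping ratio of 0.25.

K_p = 262

Closed-loop characteristic equation: s² + 12s + K_p·2.2 = 0.
So ω_n = √(2.2K_p) and 2ζω_n = 12, giving ζ = 12/(2√(2.2K_p)).
Setting ζ = 0.25: √(2.2K_p) = 12/(2·0.25) = 24, so K_p = 576/2.2 = 262.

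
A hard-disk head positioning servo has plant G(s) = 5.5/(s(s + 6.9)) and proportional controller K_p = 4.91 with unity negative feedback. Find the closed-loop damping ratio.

1 + K_p·G(s) = 0 gives s² + 6.9s + 27.01 = 0.
Matching s² + 2ζω_n s + ω_n²: ω_n = √27.01 = 5.197 rad/s and 2ζω_n = 6.9, so ζ = 6.9/(2·5.197) = 0.664.

ζ = 0.664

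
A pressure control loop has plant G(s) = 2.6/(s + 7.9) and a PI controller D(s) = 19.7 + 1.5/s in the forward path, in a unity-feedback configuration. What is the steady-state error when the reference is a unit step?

The open loop D(s)G(s) has a pole at the origin (type 1), so the static position error constant is infinite and e_ss = 1/(1+∞) = 0.

0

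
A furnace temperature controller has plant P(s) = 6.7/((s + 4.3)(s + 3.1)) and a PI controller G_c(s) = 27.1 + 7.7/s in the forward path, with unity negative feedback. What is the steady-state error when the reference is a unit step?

0

The open loop G_c(s)P(s) has a pole at the origin (type 1), so the static position error constant is infinite and e_ss = 1/(1+∞) = 0.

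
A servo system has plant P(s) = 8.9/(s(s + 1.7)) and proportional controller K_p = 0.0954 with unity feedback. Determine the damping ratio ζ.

ζ = 0.922

1 + K_p·P(s) = 0 gives s² + 1.7s + 0.8491 = 0.
So ω_n² = 0.8491 ⇒ ω_n = 0.9214 rad/s, and ζ = 1.7/(2ω_n) = 0.922.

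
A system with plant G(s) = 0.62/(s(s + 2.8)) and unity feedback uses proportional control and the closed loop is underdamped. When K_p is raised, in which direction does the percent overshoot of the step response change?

ζ = 2.8/(2√(0.62K_p)) decreases as K_p grows; lower damping means more overshoot.

increase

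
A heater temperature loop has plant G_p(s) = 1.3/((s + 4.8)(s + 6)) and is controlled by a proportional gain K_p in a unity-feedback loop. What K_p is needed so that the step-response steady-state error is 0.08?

For a type-0 loop with proportional control, e_ss = 1/(1 + K_p·G_p(0)).
G_p(0) = 0.04514. Require 1/(1 + K_p·0.04514) = 0.08, so 1 + 0.04514·K_p = 12.5.
K_p = (12.5 − 1)/0.04514 = 255.

K_p = 255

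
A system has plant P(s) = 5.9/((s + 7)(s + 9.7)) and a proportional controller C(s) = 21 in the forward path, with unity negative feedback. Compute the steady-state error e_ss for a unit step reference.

The loop is type 0. Static position error constant K_pos = C(0)·P(0) = 21·0.08689 = 1.825.
Steady-state error to a unit step: e_ss = 1/(1+K_pos) = 1/2.825 = 0.354.

0.354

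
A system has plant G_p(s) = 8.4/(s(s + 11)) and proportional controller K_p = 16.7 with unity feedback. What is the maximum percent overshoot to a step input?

Closed-loop characteristic equation: s² + 11s + 140.3 = 0, so ω_n = 11.84 rad/s and ζ = 11/(2·11.84) = 0.4644.
%OS = 100·exp(−πζ/√(1−ζ²)) = 100·exp(−π·0.4644/√0.7844) = 19.3%.

19.3%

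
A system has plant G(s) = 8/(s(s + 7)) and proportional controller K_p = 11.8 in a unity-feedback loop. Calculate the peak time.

From 1 + K_pG(s) = 0: s² + 7s + 94.4 = 0 ⇒ ω_n = 9.716, ζ = 0.3602.
Damped frequency ω_d = ω_n√(1−ζ²) = 9.064 rad/s, so peak time T_p = π/ω_d = 0.347 s.

T_p = 0.347 s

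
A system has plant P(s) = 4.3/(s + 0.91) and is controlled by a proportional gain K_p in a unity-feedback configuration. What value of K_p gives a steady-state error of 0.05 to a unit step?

Steady-state error for a unit step on this type-0 loop is 1/(1 + K_p·P(0)).
P(0) = 4.725. Require 1/(1 + K_p·4.725) = 0.05, so 1 + 4.725·K_p = 20.
K_p = (20 − 1)/4.725 = 4.02.

K_p = 4.02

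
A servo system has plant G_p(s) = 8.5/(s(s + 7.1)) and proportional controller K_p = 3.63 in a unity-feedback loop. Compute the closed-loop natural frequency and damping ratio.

ω_n = 5.55 rad/s, ζ = 0.639

With unity feedback the closed-loop characteristic equation is s² + 7.1s + 3.63·8.5 = s² + 7.1s + 30.86 = 0.
So ω_n² = 30.86 ⇒ ω_n = 5.555 rad/s, and ζ = 7.1/(2ω_n) = 0.639.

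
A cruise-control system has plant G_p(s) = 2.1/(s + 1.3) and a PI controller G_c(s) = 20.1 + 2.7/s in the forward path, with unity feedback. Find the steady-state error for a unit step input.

0

The open loop G_c(s)G_p(s) has a pole at the origin (type 1), so the static position error constant is infinite and e_ss = 1/(1+∞) = 0.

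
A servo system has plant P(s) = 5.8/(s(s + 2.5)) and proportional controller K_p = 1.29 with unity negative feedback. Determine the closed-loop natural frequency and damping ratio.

With unity feedback the closed-loop characteristic equation is s² + 2.5s + 1.29·5.8 = s² + 2.5s + 7.482 = 0.
So ω_n² = 7.482 ⇒ ω_n = 2.735 rad/s, and ζ = 2.5/(2ω_n) = 0.457.

ω_n = 2.74 rad/s, ζ = 0.457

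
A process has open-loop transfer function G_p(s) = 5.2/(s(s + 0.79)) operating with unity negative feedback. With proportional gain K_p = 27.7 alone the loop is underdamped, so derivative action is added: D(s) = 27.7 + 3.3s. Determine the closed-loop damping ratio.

ζ = 0.748

Forward path: (27.7 + 3.3s)·5.2/(s(s+0.79)). The closed-loop characteristic equation is s² + (0.79 + 5.2·3.3)s + 5.2·27.7 = 0.
That is s² + 17.95s + 144 = 0, so ω_n = 12 rad/s and ζ = 17.95/(2·12) = 0.7478.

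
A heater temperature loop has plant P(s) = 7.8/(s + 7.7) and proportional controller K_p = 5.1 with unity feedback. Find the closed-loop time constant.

Closed-loop transfer function: T(s) = K_p·P(s)/(1 + K_p·P(s)) = 39.78/(s + 7.7 + 39.78) = 39.78/(s + 47.48).
Time constant τ = 1/47.48 = 0.0211 s.

τ = 0.0211 s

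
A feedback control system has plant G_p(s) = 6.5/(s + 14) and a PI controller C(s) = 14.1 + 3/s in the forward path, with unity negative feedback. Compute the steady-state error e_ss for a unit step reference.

0

The open loop C(s)G_p(s) has a pole at the origin (type 1), so the static position error constant is infinite and e_ss = 1/(1+∞) = 0.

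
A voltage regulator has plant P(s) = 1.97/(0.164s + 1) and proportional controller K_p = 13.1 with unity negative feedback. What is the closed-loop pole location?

Closed loop: T(s) = K_p·P/(1+K_p·P) = 25.81/(0.164s + 1 + 25.81), with pole at s = −(1 + 25.81)/0.164 = −163.5.

s = -163.5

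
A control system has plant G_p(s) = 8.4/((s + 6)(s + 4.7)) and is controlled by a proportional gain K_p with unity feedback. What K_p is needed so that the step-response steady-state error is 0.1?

For a type-0 loop with proportional control, e_ss = 1/(1 + K_p·G_p(0)).
G_p(0) = 0.2979. Require 1/(1 + K_p·0.2979) = 0.1, so 1 + 0.2979·K_p = 10.
K_p = (10 − 1)/0.2979 = 30.2.

K_p = 30.2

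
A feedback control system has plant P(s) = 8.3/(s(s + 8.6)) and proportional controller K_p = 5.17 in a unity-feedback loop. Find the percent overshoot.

6.5%

Closed-loop characteristic equation: s² + 8.6s + 42.91 = 0, so ω_n = 6.551 rad/s and ζ = 8.6/(2·6.551) = 0.6564.
%OS = 100·exp(−πζ/√(1−ζ²)) = 100·exp(−π·0.6564/√0.5691) = 6.5%.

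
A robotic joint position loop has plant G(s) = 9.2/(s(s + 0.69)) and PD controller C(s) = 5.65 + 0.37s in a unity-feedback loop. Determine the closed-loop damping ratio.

ζ = 0.284

Forward path: (5.65 + 0.37s)·9.2/(s(s+0.69)). The closed-loop characteristic equation is s² + (0.69 + 9.2·0.37)s + 9.2·5.65 = 0.
That is s² + 4.094s + 51.98 = 0, so ω_n = 7.21 rad/s and ζ = 4.094/(2·7.21) = 0.2839.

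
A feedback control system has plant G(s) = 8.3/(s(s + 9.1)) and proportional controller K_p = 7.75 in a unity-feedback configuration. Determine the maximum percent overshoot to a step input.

11.5%

From 1 + K_pG(s) = 0: s² + 9.1s + 64.33 = 0 ⇒ ω_n = 8.02, ζ = 0.5673.
%OS = 100·exp(−πζ/√(1−ζ²)) = 100·exp(−π·0.5673/√0.6782) = 11.5%.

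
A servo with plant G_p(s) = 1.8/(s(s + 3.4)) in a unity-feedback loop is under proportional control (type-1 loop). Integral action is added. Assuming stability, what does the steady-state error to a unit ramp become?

0

The integrator raises the loop to type 2, so K_v → ∞ and e_ss to a ramp is zero.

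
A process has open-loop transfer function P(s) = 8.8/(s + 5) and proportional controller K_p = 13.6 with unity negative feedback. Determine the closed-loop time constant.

τ = 0.00802 s

Closed-loop transfer function: T(s) = K_p·P(s)/(1 + K_p·P(s)) = 119.7/(s + 5 + 119.7) = 119.7/(s + 124.7).
Time constant τ = 1/124.7 = 0.00802 s.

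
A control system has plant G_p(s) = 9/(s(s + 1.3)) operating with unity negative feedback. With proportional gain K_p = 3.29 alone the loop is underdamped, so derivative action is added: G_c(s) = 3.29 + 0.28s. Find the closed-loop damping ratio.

Forward path: (3.29 + 0.28s)·9/(s(s+1.3)). The closed-loop characteristic equation is s² + (1.3 + 9·0.28)s + 9·3.29 = 0.
That is s² + 3.82s + 29.61 = 0, so ω_n = 5.442 rad/s and ζ = 3.82/(2·5.442) = 0.351.

ζ = 0.351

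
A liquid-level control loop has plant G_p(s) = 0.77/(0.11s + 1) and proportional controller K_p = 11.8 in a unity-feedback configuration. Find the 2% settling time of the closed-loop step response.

T_s ≈ 0.0436 s

Closed loop: T(s) = K_p·G_p/(1+K_p·G_p) = 9.086/(0.11s + 1 + 9.086), with pole at s = −(1 + 9.086)/0.11 = −91.69.
τ = 1/91.69 = 0.01091 s, so 2% settling time ≈ 4τ = 0.0436 s.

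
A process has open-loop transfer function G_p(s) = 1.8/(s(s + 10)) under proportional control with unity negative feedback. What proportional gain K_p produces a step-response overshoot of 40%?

K_p = 177

From %OS = 100·exp(−πζ/√(1−ζ²)) = 40%, ζ = −ln(0.4)/√(π²+ln²(0.4)) = 0.28.
Characteristic equation s² + 10s + 1.8K_p = 0 gives ζ = 10/(2√(1.8K_p)).
Setting ζ = 0.28: √(1.8K_p) = 10/(2·0.28) = 17.86, so K_p = 318.9/1.8 = 177.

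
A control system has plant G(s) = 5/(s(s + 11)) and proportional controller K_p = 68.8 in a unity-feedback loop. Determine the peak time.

T_p = 0.177 s

From 1 + K_pG(s) = 0: s² + 11s + 344 = 0 ⇒ ω_n = 18.55, ζ = 0.2965.
Damped frequency ω_d = ω_n√(1−ζ²) = 17.71 rad/s, so peak time T_p = π/ω_d = 0.177 s.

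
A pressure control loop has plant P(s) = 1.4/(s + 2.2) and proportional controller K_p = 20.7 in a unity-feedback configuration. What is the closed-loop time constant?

τ = 0.0321 s

Closed-loop transfer function: T(s) = K_p·P(s)/(1 + K_p·P(s)) = 28.98/(s + 2.2 + 28.98) = 28.98/(s + 31.18).
Time constant τ = 1/31.18 = 0.0321 s.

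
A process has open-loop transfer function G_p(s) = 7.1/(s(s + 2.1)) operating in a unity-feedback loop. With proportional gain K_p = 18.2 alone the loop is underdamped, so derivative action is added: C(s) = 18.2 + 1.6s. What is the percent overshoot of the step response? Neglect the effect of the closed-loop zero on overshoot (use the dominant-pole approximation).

9.95%

Forward path: (18.2 + 1.6s)·7.1/(s(s+2.1)). The closed-loop characteristic equation is s² + (2.1 + 7.1·1.6)s + 7.1·18.2 = 0.
That is s² + 13.46s + 129.2 = 0, so ω_n = 11.37 rad/s and ζ = 13.46/(2·11.37) = 0.592.
%OS = 100·exp(−πζ/√(1−ζ²)) = 9.95%.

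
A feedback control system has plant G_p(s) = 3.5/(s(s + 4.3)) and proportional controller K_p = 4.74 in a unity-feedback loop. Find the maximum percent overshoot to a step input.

Closed-loop characteristic equation: s² + 4.3s + 16.59 = 0, so ω_n = 4.073 rad/s and ζ = 4.3/(2·4.073) = 0.5279.
%OS = 100·exp(−πζ/√(1−ζ²)) = 100·exp(−π·0.5279/√0.7214) = 14.2%.

14.2%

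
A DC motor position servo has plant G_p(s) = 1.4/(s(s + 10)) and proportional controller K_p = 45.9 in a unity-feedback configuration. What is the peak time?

T_p = 0.501 s

The closed-loop denominator s² + 10s + 64.26 gives ω_n = √64.26 = 8.016 and ζ = 10/(2ω_n) = 0.6237.
Damped frequency ω_d = ω_n√(1−ζ²) = 6.266 rad/s, so peak time T_p = π/ω_d = 0.501 s.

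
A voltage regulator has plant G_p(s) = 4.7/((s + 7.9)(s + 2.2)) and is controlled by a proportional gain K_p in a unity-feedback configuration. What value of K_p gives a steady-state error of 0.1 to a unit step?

For a type-0 loop with proportional control, e_ss = 1/(1 + K_p·G_p(0)).
G_p(0) = 0.2704. Require 1/(1 + K_p·0.2704) = 0.1, so 1 + 0.2704·K_p = 10.
K_p = (10 − 1)/0.2704 = 33.3.

K_p = 33.3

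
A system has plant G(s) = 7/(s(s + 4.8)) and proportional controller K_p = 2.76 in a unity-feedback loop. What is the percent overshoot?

From 1 + K_pG(s) = 0: s² + 4.8s + 19.32 = 0 ⇒ ω_n = 4.395, ζ = 0.546.
%OS = 100·exp(−πζ/√(1−ζ²)) = 100·exp(−π·0.546/√0.7019) = 12.9%.

12.9%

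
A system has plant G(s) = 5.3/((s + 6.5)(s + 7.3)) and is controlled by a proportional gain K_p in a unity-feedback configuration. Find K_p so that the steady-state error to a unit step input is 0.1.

For a type-0 loop with proportional control, e_ss = 1/(1 + K_p·G(0)).
G(0) = 0.1117. Require 1/(1 + K_p·0.1117) = 0.1, so 1 + 0.1117·K_p = 10.
K_p = (10 − 1)/0.1117 = 80.6.

K_p = 80.6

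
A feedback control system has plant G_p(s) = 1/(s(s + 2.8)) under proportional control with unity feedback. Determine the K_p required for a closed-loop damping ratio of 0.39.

K_p = 12.9

Closed-loop characteristic equation: s² + 2.8s + K_p·1 = 0.
So ω_n = √(1K_p) and 2ζω_n = 2.8, giving ζ = 2.8/(2√(1K_p)).
Setting ζ = 0.39: √(1K_p) = 2.8/(2·0.39) = 3.59, so K_p = 12.89/1 = 12.9.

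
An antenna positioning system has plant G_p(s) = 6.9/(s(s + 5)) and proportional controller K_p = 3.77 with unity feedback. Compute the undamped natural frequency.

With unity feedback the closed-loop characteristic equation is s² + 5s + 3.77·6.9 = s² + 5s + 26.01 = 0.
Matching s² + 2ζω_n s + ω_n²: ω_n = √26.01 = 5.1 rad/s and 2ζω_n = 5, so ζ = 5/(2·5.1) = 0.49.

ω_n = 5.1 rad/s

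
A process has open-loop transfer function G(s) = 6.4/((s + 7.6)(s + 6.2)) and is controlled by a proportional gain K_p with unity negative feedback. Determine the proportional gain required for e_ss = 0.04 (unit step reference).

For a type-0 loop with proportional control, e_ss = 1/(1 + K_p·G(0)).
G(0) = 0.1358. Require 1/(1 + K_p·0.1358) = 0.04, so 1 + 0.1358·K_p = 25.
K_p = (25 − 1)/0.1358 = 177.

K_p = 177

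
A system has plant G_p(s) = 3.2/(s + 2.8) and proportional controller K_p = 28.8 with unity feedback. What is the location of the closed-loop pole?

Closed-loop transfer function: T(s) = K_p·G_p(s)/(1 + K_p·G_p(s)) = 92.16/(s + 2.8 + 92.16) = 92.16/(s + 94.96).
The closed-loop pole is at s = −94.96.

s = -94.96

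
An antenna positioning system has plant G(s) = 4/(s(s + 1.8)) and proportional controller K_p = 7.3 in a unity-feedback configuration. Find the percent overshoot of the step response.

58.8%

Closed-loop characteristic equation: s² + 1.8s + 29.2 = 0, so ω_n = 5.404 rad/s and ζ = 1.8/(2·5.404) = 0.1666.
%OS = 100·exp(−πζ/√(1−ζ²)) = 100·exp(−π·0.1666/√0.9723) = 58.8%.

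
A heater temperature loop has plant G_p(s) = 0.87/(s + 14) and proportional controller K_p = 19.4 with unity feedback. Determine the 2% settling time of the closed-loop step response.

T_s ≈ 0.13 s

Closed-loop transfer function: T(s) = K_p·G_p(s)/(1 + K_p·G_p(s)) = 16.88/(s + 14 + 16.88) = 16.88/(s + 30.88).
Time constant τ = 1/30.88 = 0.03239 s, so the 2% settling time is about 4τ = 0.13 s.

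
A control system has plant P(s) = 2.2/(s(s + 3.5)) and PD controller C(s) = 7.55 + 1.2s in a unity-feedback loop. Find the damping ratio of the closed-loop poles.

ζ = 0.753

Forward path: (7.55 + 1.2s)·2.2/(s(s+3.5)). The closed-loop characteristic equation is s² + (3.5 + 2.2·1.2)s + 2.2·7.55 = 0.
That is s² + 6.14s + 16.61 = 0, so ω_n = 4.076 rad/s and ζ = 6.14/(2·4.076) = 0.7533.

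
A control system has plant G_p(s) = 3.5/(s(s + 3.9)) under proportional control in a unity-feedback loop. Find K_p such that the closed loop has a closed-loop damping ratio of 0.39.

K_p = 7.14

Closed-loop characteristic equation: s² + 3.9s + K_p·3.5 = 0.
So ω_n = √(3.5K_p) and 2ζω_n = 3.9, giving ζ = 3.9/(2√(3.5K_p)).
Setting ζ = 0.39: √(3.5K_p) = 3.9/(2·0.39) = 5, so K_p = 25/3.5 = 7.14.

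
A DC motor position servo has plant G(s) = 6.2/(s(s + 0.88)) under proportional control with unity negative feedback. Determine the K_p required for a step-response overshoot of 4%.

From %OS = 100·exp(−πζ/√(1−ζ²)) = 4%, ζ = −ln(0.04)/√(π²+ln²(0.04)) = 0.7156.
Characteristic equation s² + 0.88s + 6.2K_p = 0 gives ζ = 0.88/(2√(6.2K_p)).
Setting ζ = 0.7156: √(6.2K_p) = 0.88/(2·0.7156) = 0.6148, so K_p = 0.378/6.2 = 0.061.

K_p = 0.061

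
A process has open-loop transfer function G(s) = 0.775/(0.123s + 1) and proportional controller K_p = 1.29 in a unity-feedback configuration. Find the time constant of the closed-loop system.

τ = 0.0615 s

Closed loop: T(s) = K_p·G/(1+K_p·G) = 0.9998/(0.123s + 1 + 0.9998), with pole at s = −(1 + 0.9998)/0.123 = −16.26.
Closed-loop time constant τ = 1/16.26 = 0.0615 s.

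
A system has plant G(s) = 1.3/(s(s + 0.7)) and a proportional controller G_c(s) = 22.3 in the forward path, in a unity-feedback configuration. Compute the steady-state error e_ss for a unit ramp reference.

0.0241

The loop has one pole at the origin (type 1). Velocity error constant K_v = lim_{s→0} s·G_c(s)G(s) = 22.3·1.3/0.7 = 41.41.
Steady-state error to a unit ramp: e_ss = 1/K_v = 0.0241.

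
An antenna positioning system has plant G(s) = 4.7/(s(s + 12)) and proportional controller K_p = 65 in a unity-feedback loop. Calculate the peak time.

The closed-loop denominator s² + 12s + 305.5 gives ω_n = √305.5 = 17.48 and ζ = 12/(2ω_n) = 0.3433.
Damped frequency ω_d = ω_n√(1−ζ²) = 16.42 rad/s, so peak time T_p = π/ω_d = 0.191 s.

T_p = 0.191 s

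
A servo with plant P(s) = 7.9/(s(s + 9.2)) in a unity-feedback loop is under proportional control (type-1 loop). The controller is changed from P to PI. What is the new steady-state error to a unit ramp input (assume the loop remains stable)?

The integrator raises the loop to type 2, so K_v → ∞ and e_ss to a ramp is zero.

0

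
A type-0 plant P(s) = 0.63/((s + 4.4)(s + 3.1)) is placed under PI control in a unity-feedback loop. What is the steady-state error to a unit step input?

0

The PI controller's integrator makes the forward path type 1, so e_ss to a step is zero.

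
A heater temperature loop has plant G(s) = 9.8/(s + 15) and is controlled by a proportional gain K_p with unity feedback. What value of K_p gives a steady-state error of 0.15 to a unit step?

K_p = 8.67

The loop is type 0, so e_ss(step) = 1/(1 + K_pos) with K_pos = K_p·G(0).
G(0) = 0.6533. Require 1/(1 + K_p·0.6533) = 0.15, so 1 + 0.6533·K_p = 6.667.
K_p = (6.667 − 1)/0.6533 = 8.67.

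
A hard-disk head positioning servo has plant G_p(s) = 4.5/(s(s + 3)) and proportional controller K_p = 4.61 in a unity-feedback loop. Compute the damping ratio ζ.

With unity feedback the closed-loop characteristic equation is s² + 3s + 4.61·4.5 = s² + 3s + 20.75 = 0.
Matching s² + 2ζω_n s + ω_n²: ω_n = √20.75 = 4.555 rad/s and 2ζω_n = 3, so ζ = 3/(2·4.555) = 0.329.

ζ = 0.329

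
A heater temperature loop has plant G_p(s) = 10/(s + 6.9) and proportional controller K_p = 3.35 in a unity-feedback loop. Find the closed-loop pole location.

Closed-loop transfer function: T(s) = K_p·G_p(s)/(1 + K_p·G_p(s)) = 33.5/(s + 6.9 + 33.5) = 33.5/(s + 40.4).
The closed-loop pole is at s = −40.4.

s = -40.4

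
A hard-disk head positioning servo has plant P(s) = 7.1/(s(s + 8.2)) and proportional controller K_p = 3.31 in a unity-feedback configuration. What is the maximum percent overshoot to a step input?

0.688%

Closed-loop characteristic equation: s² + 8.2s + 23.5 = 0, so ω_n = 4.848 rad/s and ζ = 8.2/(2·4.848) = 0.8457.
%OS = 100·exp(−πζ/√(1−ζ²)) = 100·exp(−π·0.8457/√0.2847) = 0.688%.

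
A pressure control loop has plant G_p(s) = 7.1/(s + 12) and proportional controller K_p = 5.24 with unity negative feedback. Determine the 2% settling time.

Closed-loop transfer function: T(s) = K_p·G_p(s)/(1 + K_p·G_p(s)) = 37.2/(s + 12 + 37.2) = 37.2/(s + 49.2).
Time constant τ = 1/49.2 = 0.02032 s, so the 2% settling time is about 4τ = 0.0813 s.

T_s ≈ 0.0813 s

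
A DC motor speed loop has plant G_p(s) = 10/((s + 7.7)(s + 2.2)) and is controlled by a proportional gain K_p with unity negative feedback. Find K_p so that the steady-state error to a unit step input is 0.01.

K_p = 168

For a type-0 loop with proportional control, e_ss = 1/(1 + K_p·G_p(0)).
G_p(0) = 0.5903. Require 1/(1 + K_p·0.5903) = 0.01, so 1 + 0.5903·K_p = 100.
K_p = (100 − 1)/0.5903 = 168.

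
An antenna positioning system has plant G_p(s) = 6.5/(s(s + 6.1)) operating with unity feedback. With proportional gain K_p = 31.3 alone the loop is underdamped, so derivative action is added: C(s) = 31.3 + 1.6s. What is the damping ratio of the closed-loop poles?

Forward path: (31.3 + 1.6s)·6.5/(s(s+6.1)). The closed-loop characteristic equation is s² + (6.1 + 6.5·1.6)s + 6.5·31.3 = 0.
That is s² + 16.5s + 203.5 = 0, so ω_n = 14.26 rad/s and ζ = 16.5/(2·14.26) = 0.5784.

ζ = 0.578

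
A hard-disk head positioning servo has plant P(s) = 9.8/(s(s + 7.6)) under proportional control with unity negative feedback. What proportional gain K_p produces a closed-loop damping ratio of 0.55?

Closed-loop characteristic equation: s² + 7.6s + K_p·9.8 = 0.
So ω_n = √(9.8K_p) and 2ζω_n = 7.6, giving ζ = 7.6/(2√(9.8K_p)).
Setting ζ = 0.55: √(9.8K_p) = 7.6/(2·0.55) = 6.909, so K_p = 47.74/9.8 = 4.87.

K_p = 4.87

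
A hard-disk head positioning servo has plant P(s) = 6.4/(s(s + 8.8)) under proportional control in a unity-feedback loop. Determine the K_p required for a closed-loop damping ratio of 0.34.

K_p = 26.2

Closed-loop characteristic equation: s² + 8.8s + K_p·6.4 = 0.
So ω_n = √(6.4K_p) and 2ζω_n = 8.8, giving ζ = 8.8/(2√(6.4K_p)).
Setting ζ = 0.34: √(6.4K_p) = 8.8/(2·0.34) = 12.94, so K_p = 167.5/6.4 = 26.2.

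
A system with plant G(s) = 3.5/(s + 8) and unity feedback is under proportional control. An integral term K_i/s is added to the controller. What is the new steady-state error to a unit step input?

Adding integral action puts a pole at s = 0 in the forward path, raising the system type to 1; a type-1 loop has zero steady-state error to a step.

0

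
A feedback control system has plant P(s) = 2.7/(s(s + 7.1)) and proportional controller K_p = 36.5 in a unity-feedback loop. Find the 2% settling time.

T_s ≈ 1.13 s

The closed-loop denominator s² + 7.1s + 98.55 gives ω_n = √98.55 = 9.927 and ζ = 7.1/(2ω_n) = 0.3576.
2% settling time T_s ≈ 4/(ζω_n) = 4/3.55 = 1.13 s.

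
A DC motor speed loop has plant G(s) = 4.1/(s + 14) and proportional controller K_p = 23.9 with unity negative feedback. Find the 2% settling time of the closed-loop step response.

T_s ≈ 0.0357 s

Closed-loop transfer function: T(s) = K_p·G(s)/(1 + K_p·G(s)) = 97.99/(s + 14 + 97.99) = 97.99/(s + 112).
Time constant τ = 1/112 = 0.008929 s, so the 2% settling time is about 4τ = 0.0357 s.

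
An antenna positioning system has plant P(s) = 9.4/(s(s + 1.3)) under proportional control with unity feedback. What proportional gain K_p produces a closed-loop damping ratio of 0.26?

Closed-loop characteristic equation: s² + 1.3s + K_p·9.4 = 0.
So ω_n = √(9.4K_p) and 2ζω_n = 1.3, giving ζ = 1.3/(2√(9.4K_p)).
Setting ζ = 0.26: √(9.4K_p) = 1.3/(2·0.26) = 2.5, so K_p = 6.25/9.4 = 0.665.

K_p = 0.665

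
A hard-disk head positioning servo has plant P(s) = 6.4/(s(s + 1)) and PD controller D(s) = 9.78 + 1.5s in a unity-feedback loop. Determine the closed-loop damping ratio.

ζ = 0.67

Forward path: (9.78 + 1.5s)·6.4/(s(s+1)). The closed-loop characteristic equation is s² + (1 + 6.4·1.5)s + 6.4·9.78 = 0.
That is s² + 10.6s + 62.59 = 0, so ω_n = 7.912 rad/s and ζ = 10.6/(2·7.912) = 0.6699.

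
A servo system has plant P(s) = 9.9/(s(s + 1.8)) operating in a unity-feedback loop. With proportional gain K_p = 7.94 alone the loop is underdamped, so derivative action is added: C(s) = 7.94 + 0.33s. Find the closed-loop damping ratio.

ζ = 0.286

Forward path: (7.94 + 0.33s)·9.9/(s(s+1.8)). The closed-loop characteristic equation is s² + (1.8 + 9.9·0.33)s + 9.9·7.94 = 0.
That is s² + 5.067s + 78.61 = 0, so ω_n = 8.866 rad/s and ζ = 5.067/(2·8.866) = 0.2858.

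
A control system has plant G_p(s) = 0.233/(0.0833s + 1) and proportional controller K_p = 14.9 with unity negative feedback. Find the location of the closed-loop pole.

Closed loop: T(s) = K_p·G_p/(1+K_p·G_p) = 3.472/(0.0833s + 1 + 3.472), with pole at s = −(1 + 3.472)/0.0833 = −53.68.

s = -53.68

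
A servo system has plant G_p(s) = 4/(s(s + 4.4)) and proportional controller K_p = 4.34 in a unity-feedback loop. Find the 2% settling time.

T_s ≈ 1.82 s

Closed-loop characteristic equation: s² + 4.4s + 17.36 = 0, so ω_n = 4.167 rad/s and ζ = 4.4/(2·4.167) = 0.528.
2% settling time T_s ≈ 4/(ζω_n) = 4/2.2 = 1.82 s.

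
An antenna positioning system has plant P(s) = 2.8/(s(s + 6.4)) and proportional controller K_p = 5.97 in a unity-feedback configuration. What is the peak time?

T_p = 1.23 s

Closed-loop characteristic equation: s² + 6.4s + 16.72 = 0, so ω_n = 4.089 rad/s and ζ = 6.4/(2·4.089) = 0.7827.
Damped frequency ω_d = ω_n√(1−ζ²) = 2.545 rad/s, so peak time T_p = π/ω_d = 1.23 s.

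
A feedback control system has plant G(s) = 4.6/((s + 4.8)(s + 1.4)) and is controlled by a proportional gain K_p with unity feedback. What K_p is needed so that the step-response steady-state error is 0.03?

K_p = 47.2

Steady-state error for a unit step on this type-0 loop is 1/(1 + K_p·G(0)).
G(0) = 0.6845. Require 1/(1 + K_p·0.6845) = 0.03, so 1 + 0.6845·K_p = 33.33.
K_p = (33.33 − 1)/0.6845 = 47.2.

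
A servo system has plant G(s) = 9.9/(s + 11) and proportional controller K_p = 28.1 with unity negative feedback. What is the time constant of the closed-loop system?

Closed-loop transfer function: T(s) = K_p·G(s)/(1 + K_p·G(s)) = 278.2/(s + 11 + 278.2) = 278.2/(s + 289.2).
Time constant τ = 1/289.2 = 0.00346 s.

τ = 0.00346 s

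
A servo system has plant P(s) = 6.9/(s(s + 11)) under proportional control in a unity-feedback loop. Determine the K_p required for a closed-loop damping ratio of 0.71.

K_p = 8.7

Closed-loop characteristic equation: s² + 11s + K_p·6.9 = 0.
So ω_n = √(6.9K_p) and 2ζω_n = 11, giving ζ = 11/(2√(6.9K_p)).
Setting ζ = 0.71: √(6.9K_p) = 11/(2·0.71) = 7.746, so K_p = 60.01/6.9 = 8.7.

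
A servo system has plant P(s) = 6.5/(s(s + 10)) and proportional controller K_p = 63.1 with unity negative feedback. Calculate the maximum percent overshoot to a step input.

Closed-loop characteristic equation: s² + 10s + 410.2 = 0, so ω_n = 20.25 rad/s and ζ = 10/(2·20.25) = 0.2469.
%OS = 100·exp(−πζ/√(1−ζ²)) = 100·exp(−π·0.2469/√0.939) = 44.9%.

44.9%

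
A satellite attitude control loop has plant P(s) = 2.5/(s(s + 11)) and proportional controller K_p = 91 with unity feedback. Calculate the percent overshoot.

29.2%

Closed-loop characteristic equation: s² + 11s + 227.5 = 0, so ω_n = 15.08 rad/s and ζ = 11/(2·15.08) = 0.3646.
%OS = 100·exp(−πζ/√(1−ζ²)) = 100·exp(−π·0.3646/√0.867) = 29.2%.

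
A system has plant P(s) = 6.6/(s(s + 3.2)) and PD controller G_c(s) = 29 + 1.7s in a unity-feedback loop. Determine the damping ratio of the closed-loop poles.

Forward path: (29 + 1.7s)·6.6/(s(s+3.2)). The closed-loop characteristic equation is s² + (3.2 + 6.6·1.7)s + 6.6·29 = 0.
That is s² + 14.42s + 191.4 = 0, so ω_n = 13.83 rad/s and ζ = 14.42/(2·13.83) = 0.5212.

ζ = 0.521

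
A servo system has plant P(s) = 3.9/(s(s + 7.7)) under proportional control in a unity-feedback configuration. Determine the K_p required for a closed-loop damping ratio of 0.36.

Closed-loop characteristic equation: s² + 7.7s + K_p·3.9 = 0.
So ω_n = √(3.9K_p) and 2ζω_n = 7.7, giving ζ = 7.7/(2√(3.9K_p)).
Setting ζ = 0.36: √(3.9K_p) = 7.7/(2·0.36) = 10.69, so K_p = 114.4/3.9 = 29.3.

K_p = 29.3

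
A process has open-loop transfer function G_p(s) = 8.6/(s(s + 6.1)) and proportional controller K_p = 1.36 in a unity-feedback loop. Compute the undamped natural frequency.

1 + K_p·G_p(s) = 0 gives s² + 6.1s + 11.7 = 0.
So ω_n² = 11.7 ⇒ ω_n = 3.42 rad/s, and ζ = 6.1/(2ω_n) = 0.892.

ω_n = 3.42 rad/s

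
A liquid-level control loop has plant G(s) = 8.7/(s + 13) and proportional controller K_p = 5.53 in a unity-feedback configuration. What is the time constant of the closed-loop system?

τ = 0.0164 s

Closed-loop transfer function: T(s) = K_p·G(s)/(1 + K_p·G(s)) = 48.11/(s + 13 + 48.11) = 48.11/(s + 61.11).
Time constant τ = 1/61.11 = 0.0164 s.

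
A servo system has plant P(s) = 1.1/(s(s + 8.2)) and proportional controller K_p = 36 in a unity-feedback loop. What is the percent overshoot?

Closed-loop characteristic equation: s² + 8.2s + 39.6 = 0, so ω_n = 6.293 rad/s and ζ = 8.2/(2·6.293) = 0.6515.
%OS = 100·exp(−πζ/√(1−ζ²)) = 100·exp(−π·0.6515/√0.5755) = 6.73%.

6.73%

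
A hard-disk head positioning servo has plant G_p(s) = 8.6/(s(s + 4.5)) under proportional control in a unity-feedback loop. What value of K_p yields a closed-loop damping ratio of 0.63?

K_p = 1.48

Closed-loop characteristic equation: s² + 4.5s + K_p·8.6 = 0.
So ω_n = √(8.6K_p) and 2ζω_n = 4.5, giving ζ = 4.5/(2√(8.6K_p)).
Setting ζ = 0.63: √(8.6K_p) = 4.5/(2·0.63) = 3.571, so K_p = 12.76/8.6 = 1.48.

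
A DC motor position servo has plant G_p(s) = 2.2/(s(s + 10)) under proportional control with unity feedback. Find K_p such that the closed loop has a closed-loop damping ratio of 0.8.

Closed-loop characteristic equation: s² + 10s + K_p·2.2 = 0.
So ω_n = √(2.2K_p) and 2ζω_n = 10, giving ζ = 10/(2√(2.2K_p)).
Setting ζ = 0.8: √(2.2K_p) = 10/(2·0.8) = 6.25, so K_p = 39.06/2.2 = 17.8.

K_p = 17.8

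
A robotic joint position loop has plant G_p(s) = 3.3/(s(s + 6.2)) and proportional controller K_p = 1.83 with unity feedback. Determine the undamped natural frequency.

With unity feedback the closed-loop characteristic equation is s² + 6.2s + 1.83·3.3 = s² + 6.2s + 6.039 = 0.
So ω_n² = 6.039 ⇒ ω_n = 2.457 rad/s, and ζ = 6.2/(2ω_n) = 1.26.

ω_n = 2.46 rad/s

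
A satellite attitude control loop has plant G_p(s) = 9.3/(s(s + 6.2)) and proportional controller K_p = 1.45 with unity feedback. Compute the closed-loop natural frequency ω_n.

ω_n = 3.67 rad/s

With unity feedback the closed-loop characteristic equation is s² + 6.2s + 1.45·9.3 = s² + 6.2s + 13.49 = 0.
Matching s² + 2ζω_n s + ω_n²: ω_n = √13.49 = 3.672 rad/s and 2ζω_n = 6.2, so ζ = 6.2/(2·3.672) = 0.844.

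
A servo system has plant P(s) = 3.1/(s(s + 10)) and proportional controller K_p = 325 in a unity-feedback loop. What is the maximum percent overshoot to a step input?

60.6%

Closed-loop characteristic equation: s² + 10s + 1008 = 0, so ω_n = 31.74 rad/s and ζ = 10/(2·31.74) = 0.1575.
%OS = 100·exp(−πζ/√(1−ζ²)) = 100·exp(−π·0.1575/√0.9752) = 60.6%.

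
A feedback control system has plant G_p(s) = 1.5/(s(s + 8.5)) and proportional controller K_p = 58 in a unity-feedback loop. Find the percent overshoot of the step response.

From 1 + K_pG_p(s) = 0: s² + 8.5s + 87 = 0 ⇒ ω_n = 9.327, ζ = 0.4556.
%OS = 100·exp(−πζ/√(1−ζ²)) = 100·exp(−π·0.4556/√0.7924) = 20%.

20%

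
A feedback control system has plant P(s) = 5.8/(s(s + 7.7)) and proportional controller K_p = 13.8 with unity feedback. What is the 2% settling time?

The closed-loop denominator s² + 7.7s + 80.04 gives ω_n = √80.04 = 8.947 and ζ = 7.7/(2ω_n) = 0.4303.
2% settling time T_s ≈ 4/(ζω_n) = 4/3.85 = 1.04 s.

T_s ≈ 1.04 s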